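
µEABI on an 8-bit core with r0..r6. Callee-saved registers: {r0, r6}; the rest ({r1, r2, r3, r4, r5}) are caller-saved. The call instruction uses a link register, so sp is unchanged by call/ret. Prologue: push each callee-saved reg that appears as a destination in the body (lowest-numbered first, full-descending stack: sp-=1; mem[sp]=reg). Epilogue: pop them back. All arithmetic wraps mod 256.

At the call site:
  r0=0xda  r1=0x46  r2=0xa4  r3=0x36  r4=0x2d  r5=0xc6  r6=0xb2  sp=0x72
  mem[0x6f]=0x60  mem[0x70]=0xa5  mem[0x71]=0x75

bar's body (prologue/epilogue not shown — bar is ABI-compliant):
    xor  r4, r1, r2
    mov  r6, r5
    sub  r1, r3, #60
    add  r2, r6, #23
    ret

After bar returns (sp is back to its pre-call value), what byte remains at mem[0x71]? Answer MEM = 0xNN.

MEM = 0xb2

prologue: push r6 -> mem[0x71]=0xb2, sp=0x71
body[0] xor  r4, r1, r2 -> r4=0xe2
body[1] mov  r6, r5 -> r6=0xc6
body[2] sub  r1, r3, #60 -> r1=0xfa
body[3] add  r2, r6, #23 -> r2=0xdd
epilogue: pop r6=0xb2, sp=0x72
prologue pushed ['r6'] at ['0x71']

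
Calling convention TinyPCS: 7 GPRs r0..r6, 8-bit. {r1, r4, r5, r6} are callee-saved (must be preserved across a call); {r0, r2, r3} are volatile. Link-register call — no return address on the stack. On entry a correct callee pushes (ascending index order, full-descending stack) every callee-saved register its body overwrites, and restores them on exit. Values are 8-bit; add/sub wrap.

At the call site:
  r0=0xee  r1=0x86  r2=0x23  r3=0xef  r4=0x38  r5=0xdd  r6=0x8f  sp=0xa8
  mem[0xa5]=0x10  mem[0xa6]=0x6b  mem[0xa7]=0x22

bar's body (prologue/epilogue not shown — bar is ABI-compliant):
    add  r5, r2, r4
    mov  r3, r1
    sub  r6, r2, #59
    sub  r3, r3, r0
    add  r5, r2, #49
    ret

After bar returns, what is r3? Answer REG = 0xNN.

REG = 0x98

prologue: push r5 -> mem[0xa7]=0xdd, sp=0xa7
prologue: push r6 -> mem[0xa6]=0x8f, sp=0xa6
body[0] add  r5, r2, r4 -> r5=0x5b
body[1] mov  r3, r1 -> r3=0x86
body[2] sub  r6, r2, #59 -> r6=0xe8
body[3] sub  r3, r3, r0 -> r3=0x98
body[4] add  r5, r2, #49 -> r5=0x54
epilogue: pop r6=0x8f, sp=0xa7
epilogue: pop r5=0xdd, sp=0xa8
r3 is caller-saved -> body value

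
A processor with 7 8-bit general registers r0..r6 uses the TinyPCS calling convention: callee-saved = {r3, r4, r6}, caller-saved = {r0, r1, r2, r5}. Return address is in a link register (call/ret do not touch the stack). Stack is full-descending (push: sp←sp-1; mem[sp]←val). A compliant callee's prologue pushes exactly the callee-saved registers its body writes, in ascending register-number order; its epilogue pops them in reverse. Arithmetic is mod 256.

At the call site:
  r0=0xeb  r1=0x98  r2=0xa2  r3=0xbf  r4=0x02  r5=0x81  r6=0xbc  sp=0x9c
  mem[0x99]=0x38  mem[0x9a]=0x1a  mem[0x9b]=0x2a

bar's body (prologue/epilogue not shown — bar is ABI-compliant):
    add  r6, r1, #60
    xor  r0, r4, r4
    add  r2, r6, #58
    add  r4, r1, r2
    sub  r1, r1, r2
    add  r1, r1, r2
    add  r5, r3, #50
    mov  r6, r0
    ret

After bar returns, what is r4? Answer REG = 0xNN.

REG = 0x02

prologue: push r4 -> mem[0x9b]=0x02, sp=0x9b
prologue: push r6 -> mem[0x9a]=0xbc, sp=0x9a
body[0] add  r6, r1, #60 -> r6=0xd4
body[1] xor  r0, r4, r4 -> r0=0x00
body[2] add  r2, r6, #58 -> r2=0x0e
body[3] add  r4, r1, r2 -> r4=0xa6
body[4] sub  r1, r1, r2 -> r1=0x8a
body[5] add  r1, r1, r2 -> r1=0x98
body[6] add  r5, r3, #50 -> r5=0xf1
body[7] mov  r6, r0 -> r6=0x00
epilogue: pop r6=0xbc, sp=0x9b
epilogue: pop r4=0x02, sp=0x9c
r4 is callee-saved -> restored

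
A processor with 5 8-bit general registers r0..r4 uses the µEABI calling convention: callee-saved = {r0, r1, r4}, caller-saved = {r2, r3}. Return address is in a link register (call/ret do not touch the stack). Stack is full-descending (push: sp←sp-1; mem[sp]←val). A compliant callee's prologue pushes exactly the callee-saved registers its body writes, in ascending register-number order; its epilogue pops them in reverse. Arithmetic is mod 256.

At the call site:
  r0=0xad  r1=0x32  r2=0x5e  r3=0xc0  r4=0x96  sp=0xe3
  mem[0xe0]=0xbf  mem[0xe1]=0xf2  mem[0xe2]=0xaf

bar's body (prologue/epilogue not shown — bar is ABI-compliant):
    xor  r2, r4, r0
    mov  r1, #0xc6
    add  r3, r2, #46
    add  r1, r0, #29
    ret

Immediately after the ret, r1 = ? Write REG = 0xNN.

REG = 0x32

prologue: push r1 → mem[0xe2]=0x32, sp=0xe2
body[0] xor  r2, r4, r0 → r2=0x3b
body[1] mov  r1, #0xc6 → r1=0xc6
body[2] add  r3, r2, #46 → r3=0x69
body[3] add  r1, r0, #29 → r1=0xca
epilogue: pop r1=0x32, sp=0xe3
r1 is callee-saved → restored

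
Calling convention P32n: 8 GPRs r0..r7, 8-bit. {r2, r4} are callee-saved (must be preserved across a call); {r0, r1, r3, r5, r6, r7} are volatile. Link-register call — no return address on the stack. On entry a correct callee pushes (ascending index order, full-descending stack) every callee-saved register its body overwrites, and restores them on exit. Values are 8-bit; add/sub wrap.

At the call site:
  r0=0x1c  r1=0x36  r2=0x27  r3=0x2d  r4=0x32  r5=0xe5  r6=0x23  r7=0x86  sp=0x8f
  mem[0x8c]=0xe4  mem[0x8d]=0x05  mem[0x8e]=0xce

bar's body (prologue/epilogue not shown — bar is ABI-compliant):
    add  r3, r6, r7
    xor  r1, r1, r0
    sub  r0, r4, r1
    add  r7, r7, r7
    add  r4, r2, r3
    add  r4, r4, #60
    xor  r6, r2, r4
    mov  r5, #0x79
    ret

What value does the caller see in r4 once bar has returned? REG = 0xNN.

REG = 0x32

prologue: push r4 → mem[0x8e]=0x32, sp=0x8e
body[0] add  r3, r6, r7 → r3=0xa9
body[1] xor  r1, r1, r0 → r1=0x2a
body[2] sub  r0, r4, r1 → r0=0x08
body[3] add  r7, r7, r7 → r7=0x0c
body[4] add  r4, r2, r3 → r4=0xd0
body[5] add  r4, r4, #60 → r4=0x0c
body[6] xor  r6, r2, r4 → r6=0x2b
body[7] mov  r5, #0x79 → r5=0x79
epilogue: pop r4=0x32, sp=0x8f
r4 is callee-saved → restored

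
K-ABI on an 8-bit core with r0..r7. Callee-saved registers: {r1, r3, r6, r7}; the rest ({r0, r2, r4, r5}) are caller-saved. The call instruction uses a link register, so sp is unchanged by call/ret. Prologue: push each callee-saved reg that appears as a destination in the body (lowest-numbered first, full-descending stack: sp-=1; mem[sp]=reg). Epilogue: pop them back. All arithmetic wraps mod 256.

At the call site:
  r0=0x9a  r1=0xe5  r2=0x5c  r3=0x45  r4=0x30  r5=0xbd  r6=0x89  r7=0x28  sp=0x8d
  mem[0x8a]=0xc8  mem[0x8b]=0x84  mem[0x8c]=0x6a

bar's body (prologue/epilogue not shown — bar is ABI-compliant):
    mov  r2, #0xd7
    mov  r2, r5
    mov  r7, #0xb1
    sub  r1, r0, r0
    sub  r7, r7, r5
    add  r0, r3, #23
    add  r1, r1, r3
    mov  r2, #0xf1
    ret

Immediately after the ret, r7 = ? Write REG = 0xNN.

prologue: push r1 -> mem[0x8c]=0xe5, sp=0x8c
prologue: push r7 -> mem[0x8b]=0x28, sp=0x8b
body[0] mov  r2, #0xd7 -> r2=0xd7
body[1] mov  r2, r5 -> r2=0xbd
body[2] mov  r7, #0xb1 -> r7=0xb1
body[3] sub  r1, r0, r0 -> r1=0x00
body[4] sub  r7, r7, r5 -> r7=0xf4
body[5] add  r0, r3, #23 -> r0=0x5c
body[6] add  r1, r1, r3 -> r1=0x45
body[7] mov  r2, #0xf1 -> r2=0xf1
epilogue: pop r7=0x28, sp=0x8c
epilogue: pop r1=0xe5, sp=0x8d
r7 is callee-saved -> restored

REG = 0x28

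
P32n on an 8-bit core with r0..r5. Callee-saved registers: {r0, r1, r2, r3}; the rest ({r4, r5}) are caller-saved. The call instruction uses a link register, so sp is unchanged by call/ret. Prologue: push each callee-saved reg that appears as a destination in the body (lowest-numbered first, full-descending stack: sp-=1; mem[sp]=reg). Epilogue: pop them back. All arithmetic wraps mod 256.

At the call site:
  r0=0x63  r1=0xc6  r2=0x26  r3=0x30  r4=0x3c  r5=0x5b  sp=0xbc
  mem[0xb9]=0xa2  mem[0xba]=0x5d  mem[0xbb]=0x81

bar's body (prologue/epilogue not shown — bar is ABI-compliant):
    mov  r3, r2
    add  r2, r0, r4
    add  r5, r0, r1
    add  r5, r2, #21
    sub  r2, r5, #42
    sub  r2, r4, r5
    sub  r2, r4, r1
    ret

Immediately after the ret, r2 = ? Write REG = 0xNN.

prologue: push r2 -> mem[0xbb]=0x26, sp=0xbb
prologue: push r3 -> mem[0xba]=0x30, sp=0xba
body[0] mov  r3, r2 -> r3=0x26
body[1] add  r2, r0, r4 -> r2=0x9f
body[2] add  r5, r0, r1 -> r5=0x29
body[3] add  r5, r2, #21 -> r5=0xb4
body[4] sub  r2, r5, #42 -> r2=0x8a
body[5] sub  r2, r4, r5 -> r2=0x88
body[6] sub  r2, r4, r1 -> r2=0x76
epilogue: pop r3=0x30, sp=0xbb
epilogue: pop r2=0x26, sp=0xbc
r2 is callee-saved -> restored

REG = 0x26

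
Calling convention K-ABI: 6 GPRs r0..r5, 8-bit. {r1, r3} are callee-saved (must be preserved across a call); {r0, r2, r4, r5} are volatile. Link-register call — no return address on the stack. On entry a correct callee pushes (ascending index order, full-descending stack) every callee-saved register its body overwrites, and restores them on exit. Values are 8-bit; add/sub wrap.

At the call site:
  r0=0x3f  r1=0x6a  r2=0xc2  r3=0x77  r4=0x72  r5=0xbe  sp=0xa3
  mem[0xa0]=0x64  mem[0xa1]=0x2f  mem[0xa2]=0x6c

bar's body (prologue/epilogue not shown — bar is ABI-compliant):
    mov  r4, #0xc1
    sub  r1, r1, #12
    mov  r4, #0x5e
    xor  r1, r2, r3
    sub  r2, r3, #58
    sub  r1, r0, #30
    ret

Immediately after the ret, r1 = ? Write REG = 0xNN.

REG = 0x6a

prologue: push r1 -> mem[0xa2]=0x6a, sp=0xa2
body[0] mov  r4, #0xc1 -> r4=0xc1
body[1] sub  r1, r1, #12 -> r1=0x5e
body[2] mov  r4, #0x5e -> r4=0x5e
body[3] xor  r1, r2, r3 -> r1=0xb5
body[4] sub  r2, r3, #58 -> r2=0x3d
body[5] sub  r1, r0, #30 -> r1=0x21
epilogue: pop r1=0x6a, sp=0xa3
r1 is callee-saved -> restored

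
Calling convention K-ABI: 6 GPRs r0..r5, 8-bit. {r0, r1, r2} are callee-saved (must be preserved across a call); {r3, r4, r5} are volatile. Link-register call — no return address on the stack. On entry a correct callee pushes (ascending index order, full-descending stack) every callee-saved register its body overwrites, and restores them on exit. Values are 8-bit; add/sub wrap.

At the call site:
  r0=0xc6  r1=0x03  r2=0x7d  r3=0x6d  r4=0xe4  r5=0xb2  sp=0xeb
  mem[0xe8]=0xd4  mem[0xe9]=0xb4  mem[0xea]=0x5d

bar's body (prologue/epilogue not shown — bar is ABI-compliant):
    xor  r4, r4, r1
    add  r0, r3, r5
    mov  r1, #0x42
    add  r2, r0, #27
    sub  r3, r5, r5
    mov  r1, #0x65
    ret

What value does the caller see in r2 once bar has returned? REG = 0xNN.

REG = 0x7d

prologue: push r0 -> mem[0xea]=0xc6, sp=0xea
prologue: push r1 -> mem[0xe9]=0x03, sp=0xe9
prologue: push r2 -> mem[0xe8]=0x7d, sp=0xe8
body[0] xor  r4, r4, r1 -> r4=0xe7
body[1] add  r0, r3, r5 -> r0=0x1f
body[2] mov  r1, #0x42 -> r1=0x42
body[3] add  r2, r0, #27 -> r2=0x3a
body[4] sub  r3, r5, r5 -> r3=0x00
body[5] mov  r1, #0x65 -> r1=0x65
epilogue: pop r2=0x7d, sp=0xe9
epilogue: pop r1=0x03, sp=0xea
epilogue: pop r0=0xc6, sp=0xeb
r2 is callee-saved -> restored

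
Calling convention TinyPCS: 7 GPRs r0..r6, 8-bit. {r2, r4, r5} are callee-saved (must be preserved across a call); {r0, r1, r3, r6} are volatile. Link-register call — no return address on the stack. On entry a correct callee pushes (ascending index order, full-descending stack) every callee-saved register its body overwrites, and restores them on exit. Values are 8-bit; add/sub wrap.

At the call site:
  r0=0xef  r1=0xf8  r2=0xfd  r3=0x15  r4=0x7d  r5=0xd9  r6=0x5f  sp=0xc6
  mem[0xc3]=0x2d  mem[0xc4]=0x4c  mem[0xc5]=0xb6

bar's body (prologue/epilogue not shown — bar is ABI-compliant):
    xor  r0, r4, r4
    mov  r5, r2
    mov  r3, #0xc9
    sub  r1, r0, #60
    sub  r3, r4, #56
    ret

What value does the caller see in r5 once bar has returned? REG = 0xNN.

prologue: push r5 → mem[0xc5]=0xd9, sp=0xc5
body[0] xor  r0, r4, r4 → r0=0x00
body[1] mov  r5, r2 → r5=0xfd
body[2] mov  r3, #0xc9 → r3=0xc9
body[3] sub  r1, r0, #60 → r1=0xc4
body[4] sub  r3, r4, #56 → r3=0x45
epilogue: pop r5=0xd9, sp=0xc6
r5 is callee-saved → restored

REG = 0xd9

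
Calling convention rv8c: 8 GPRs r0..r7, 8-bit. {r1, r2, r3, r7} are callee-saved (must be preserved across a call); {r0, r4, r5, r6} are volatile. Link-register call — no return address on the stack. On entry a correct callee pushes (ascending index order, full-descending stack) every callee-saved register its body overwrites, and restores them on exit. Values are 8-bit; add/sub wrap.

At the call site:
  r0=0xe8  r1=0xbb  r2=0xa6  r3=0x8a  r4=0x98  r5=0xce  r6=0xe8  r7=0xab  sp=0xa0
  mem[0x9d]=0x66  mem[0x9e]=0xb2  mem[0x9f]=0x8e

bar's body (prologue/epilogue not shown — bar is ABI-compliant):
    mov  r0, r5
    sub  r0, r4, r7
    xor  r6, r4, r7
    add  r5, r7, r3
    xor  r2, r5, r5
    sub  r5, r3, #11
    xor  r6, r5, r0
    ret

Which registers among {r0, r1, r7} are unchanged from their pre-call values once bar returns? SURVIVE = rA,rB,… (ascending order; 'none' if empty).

SURVIVE = r1,r7

prologue: push r2 → mem[0x9f]=0xa6, sp=0x9f
body[0] mov  r0, r5 → r0=0xce
body[1] sub  r0, r4, r7 → r0=0xed
body[2] xor  r6, r4, r7 → r6=0x33
body[3] add  r5, r7, r3 → r5=0x35
body[4] xor  r2, r5, r5 → r2=0x00
body[5] sub  r5, r3, #11 → r5=0x7f
body[6] xor  r6, r5, r0 → r6=0x92
epilogue: pop r2=0xa6, sp=0xa0
r0: caller-saved, written=True
r1: callee-saved, written=False
r7: callee-saved, written=False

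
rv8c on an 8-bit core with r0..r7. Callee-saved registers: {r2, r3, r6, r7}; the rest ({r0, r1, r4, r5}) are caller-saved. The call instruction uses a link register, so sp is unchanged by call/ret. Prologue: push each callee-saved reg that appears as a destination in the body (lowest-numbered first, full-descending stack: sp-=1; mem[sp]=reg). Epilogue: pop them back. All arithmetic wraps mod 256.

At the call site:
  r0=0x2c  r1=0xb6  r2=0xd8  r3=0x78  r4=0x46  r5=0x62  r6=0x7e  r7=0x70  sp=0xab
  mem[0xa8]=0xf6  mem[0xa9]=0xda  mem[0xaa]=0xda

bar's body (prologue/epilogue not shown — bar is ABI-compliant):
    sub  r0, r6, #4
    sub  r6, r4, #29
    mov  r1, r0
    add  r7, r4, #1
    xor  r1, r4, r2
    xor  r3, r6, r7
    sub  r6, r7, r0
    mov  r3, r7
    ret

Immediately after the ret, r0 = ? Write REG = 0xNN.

prologue: push r3 -> mem[0xaa]=0x78, sp=0xaa
prologue: push r6 -> mem[0xa9]=0x7e, sp=0xa9
prologue: push r7 -> mem[0xa8]=0x70, sp=0xa8
body[0] sub  r0, r6, #4 -> r0=0x7a
body[1] sub  r6, r4, #29 -> r6=0x29
body[2] mov  r1, r0 -> r1=0x7a
body[3] add  r7, r4, #1 -> r7=0x47
body[4] xor  r1, r4, r2 -> r1=0x9e
body[5] xor  r3, r6, r7 -> r3=0x6e
body[6] sub  r6, r7, r0 -> r6=0xcd
body[7] mov  r3, r7 -> r3=0x47
epilogue: pop r7=0x70, sp=0xa9
epilogue: pop r6=0x7e, sp=0xaa
epilogue: pop r3=0x78, sp=0xab
r0 is caller-saved -> body value

REG = 0x7a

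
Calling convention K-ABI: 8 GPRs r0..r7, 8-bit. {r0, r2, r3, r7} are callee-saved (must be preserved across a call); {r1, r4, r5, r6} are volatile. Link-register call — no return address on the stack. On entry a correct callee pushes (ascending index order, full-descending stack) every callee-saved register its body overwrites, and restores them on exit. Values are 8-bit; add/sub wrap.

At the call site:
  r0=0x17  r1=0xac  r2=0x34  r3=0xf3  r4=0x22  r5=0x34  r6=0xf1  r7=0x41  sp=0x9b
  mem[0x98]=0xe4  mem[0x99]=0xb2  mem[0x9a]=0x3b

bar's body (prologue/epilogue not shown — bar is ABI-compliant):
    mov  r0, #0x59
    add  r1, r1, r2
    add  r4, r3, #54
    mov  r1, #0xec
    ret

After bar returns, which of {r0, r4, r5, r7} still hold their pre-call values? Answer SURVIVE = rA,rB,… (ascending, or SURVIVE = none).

prologue: push r0 → mem[0x9a]=0x17, sp=0x9a
body[0] mov  r0, #0x59 → r0=0x59
body[1] add  r1, r1, r2 → r1=0xe0
body[2] add  r4, r3, #54 → r4=0x29
body[3] mov  r1, #0xec → r1=0xec
epilogue: pop r0=0x17, sp=0x9b
r0: callee-saved, written=True
r4: caller-saved, written=True
r5: caller-saved, written=False
r7: callee-saved, written=False

SURVIVE = r0,r5,r7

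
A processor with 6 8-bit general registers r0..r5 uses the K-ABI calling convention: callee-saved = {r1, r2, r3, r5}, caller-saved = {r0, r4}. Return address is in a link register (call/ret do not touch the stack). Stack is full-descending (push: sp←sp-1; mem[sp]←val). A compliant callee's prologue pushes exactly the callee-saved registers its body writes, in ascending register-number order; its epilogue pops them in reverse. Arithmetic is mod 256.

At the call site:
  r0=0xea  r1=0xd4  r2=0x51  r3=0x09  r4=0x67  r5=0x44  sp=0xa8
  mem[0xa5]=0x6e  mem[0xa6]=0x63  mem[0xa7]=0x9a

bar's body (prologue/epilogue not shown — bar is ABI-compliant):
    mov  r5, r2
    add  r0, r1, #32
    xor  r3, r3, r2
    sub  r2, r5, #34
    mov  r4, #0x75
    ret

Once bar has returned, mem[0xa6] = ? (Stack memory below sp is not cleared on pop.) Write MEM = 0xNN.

prologue: push r2 → mem[0xa7]=0x51, sp=0xa7
prologue: push r3 → mem[0xa6]=0x09, sp=0xa6
prologue: push r5 → mem[0xa5]=0x44, sp=0xa5
body[0] mov  r5, r2 → r5=0x51
body[1] add  r0, r1, #32 → r0=0xf4
body[2] xor  r3, r3, r2 → r3=0x58
body[3] sub  r2, r5, #34 → r2=0x2f
body[4] mov  r4, #0x75 → r4=0x75
epilogue: pop r5=0x44, sp=0xa6
epilogue: pop r3=0x09, sp=0xa7
epilogue: pop r2=0x51, sp=0xa8
prologue pushed ['r2', 'r3', 'r5'] at ['0xa7', '0xa6', '0xa5']

MEM = 0x09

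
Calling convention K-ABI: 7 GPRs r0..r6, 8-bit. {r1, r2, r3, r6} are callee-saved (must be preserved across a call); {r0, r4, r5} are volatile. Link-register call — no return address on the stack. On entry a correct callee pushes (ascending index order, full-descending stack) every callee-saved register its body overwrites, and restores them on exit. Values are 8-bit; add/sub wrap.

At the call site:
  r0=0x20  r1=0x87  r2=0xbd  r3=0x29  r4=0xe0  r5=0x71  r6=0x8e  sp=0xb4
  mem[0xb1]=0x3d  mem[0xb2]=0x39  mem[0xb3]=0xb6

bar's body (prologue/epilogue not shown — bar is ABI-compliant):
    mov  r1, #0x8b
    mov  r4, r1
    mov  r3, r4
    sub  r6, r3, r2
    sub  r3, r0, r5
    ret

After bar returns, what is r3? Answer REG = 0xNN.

REG = 0x29

prologue: push r1 -> mem[0xb3]=0x87, sp=0xb3
prologue: push r3 -> mem[0xb2]=0x29, sp=0xb2
prologue: push r6 -> mem[0xb1]=0x8e, sp=0xb1
body[0] mov  r1, #0x8b -> r1=0x8b
body[1] mov  r4, r1 -> r4=0x8b
body[2] mov  r3, r4 -> r3=0x8b
body[3] sub  r6, r3, r2 -> r6=0xce
body[4] sub  r3, r0, r5 -> r3=0xaf
epilogue: pop r6=0x8e, sp=0xb2
epilogue: pop r3=0x29, sp=0xb3
epilogue: pop r1=0x87, sp=0xb4
r3 is callee-saved -> restored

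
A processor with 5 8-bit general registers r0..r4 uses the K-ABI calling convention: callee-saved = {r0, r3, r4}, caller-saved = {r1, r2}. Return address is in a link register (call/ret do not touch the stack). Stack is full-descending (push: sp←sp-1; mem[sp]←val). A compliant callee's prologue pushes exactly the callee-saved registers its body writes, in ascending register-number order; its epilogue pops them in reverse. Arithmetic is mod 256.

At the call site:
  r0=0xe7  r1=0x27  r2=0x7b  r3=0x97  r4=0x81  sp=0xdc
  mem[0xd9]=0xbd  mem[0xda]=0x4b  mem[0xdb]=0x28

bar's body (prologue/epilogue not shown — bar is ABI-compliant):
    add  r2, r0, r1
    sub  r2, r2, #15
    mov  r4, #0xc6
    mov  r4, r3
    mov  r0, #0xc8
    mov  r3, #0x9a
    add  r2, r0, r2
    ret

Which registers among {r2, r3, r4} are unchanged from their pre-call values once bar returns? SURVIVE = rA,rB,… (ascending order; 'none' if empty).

SURVIVE = r3,r4

prologue: push r0 → mem[0xdb]=0xe7, sp=0xdb
prologue: push r3 → mem[0xda]=0x97, sp=0xda
prologue: push r4 → mem[0xd9]=0x81, sp=0xd9
body[0] add  r2, r0, r1 → r2=0x0e
body[1] sub  r2, r2, #15 → r2=0xff
body[2] mov  r4, #0xc6 → r4=0xc6
body[3] mov  r4, r3 → r4=0x97
body[4] mov  r0, #0xc8 → r0=0xc8
body[5] mov  r3, #0x9a → r3=0x9a
body[6] add  r2, r0, r2 → r2=0xc7
epilogue: pop r4=0x81, sp=0xda
epilogue: pop r3=0x97, sp=0xdb
epilogue: pop r0=0xe7, sp=0xdc
r2: caller-saved, written=True
r3: callee-saved, written=True
r4: callee-saved, written=True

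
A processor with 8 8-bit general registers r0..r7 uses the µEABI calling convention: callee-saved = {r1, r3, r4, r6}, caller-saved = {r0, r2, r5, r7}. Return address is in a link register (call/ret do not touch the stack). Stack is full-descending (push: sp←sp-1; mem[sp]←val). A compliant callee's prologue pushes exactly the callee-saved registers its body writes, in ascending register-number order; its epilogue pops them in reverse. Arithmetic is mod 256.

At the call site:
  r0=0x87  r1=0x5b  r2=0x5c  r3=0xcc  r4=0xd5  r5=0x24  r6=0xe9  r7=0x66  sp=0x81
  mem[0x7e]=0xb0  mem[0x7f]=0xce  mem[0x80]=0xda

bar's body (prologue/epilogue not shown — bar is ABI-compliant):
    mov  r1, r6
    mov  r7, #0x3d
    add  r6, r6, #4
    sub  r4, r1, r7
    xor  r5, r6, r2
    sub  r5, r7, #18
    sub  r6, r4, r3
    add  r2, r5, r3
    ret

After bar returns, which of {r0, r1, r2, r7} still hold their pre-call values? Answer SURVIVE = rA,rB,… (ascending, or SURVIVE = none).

SURVIVE = r0,r1

prologue: push r1 -> mem[0x80]=0x5b, sp=0x80
prologue: push r4 -> mem[0x7f]=0xd5, sp=0x7f
prologue: push r6 -> mem[0x7e]=0xe9, sp=0x7e
body[0] mov  r1, r6 -> r1=0xe9
body[1] mov  r7, #0x3d -> r7=0x3d
body[2] add  r6, r6, #4 -> r6=0xed
body[3] sub  r4, r1, r7 -> r4=0xac
body[4] xor  r5, r6, r2 -> r5=0xb1
body[5] sub  r5, r7, #18 -> r5=0x2b
body[6] sub  r6, r4, r3 -> r6=0xe0
body[7] add  r2, r5, r3 -> r2=0xf7
epilogue: pop r6=0xe9, sp=0x7f
epilogue: pop r4=0xd5, sp=0x80
epilogue: pop r1=0x5b, sp=0x81
r0: caller-saved, written=False
r1: callee-saved, written=True
r2: caller-saved, written=True
r7: caller-saved, written=True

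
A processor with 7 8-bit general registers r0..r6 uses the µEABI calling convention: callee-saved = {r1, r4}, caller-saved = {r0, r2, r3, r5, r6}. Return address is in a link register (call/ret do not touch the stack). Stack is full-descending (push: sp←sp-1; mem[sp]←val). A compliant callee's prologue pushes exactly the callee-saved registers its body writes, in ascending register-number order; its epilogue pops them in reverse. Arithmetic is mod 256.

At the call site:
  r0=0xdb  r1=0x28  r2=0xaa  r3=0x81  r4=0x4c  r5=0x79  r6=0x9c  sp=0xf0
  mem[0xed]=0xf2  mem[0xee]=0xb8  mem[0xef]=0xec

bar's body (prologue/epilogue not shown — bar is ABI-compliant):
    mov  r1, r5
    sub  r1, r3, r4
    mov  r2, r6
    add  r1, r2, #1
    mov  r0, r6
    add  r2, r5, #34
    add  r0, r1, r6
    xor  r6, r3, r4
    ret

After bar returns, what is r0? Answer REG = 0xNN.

prologue: push r1 → mem[0xef]=0x28, sp=0xef
body[0] mov  r1, r5 → r1=0x79
body[1] sub  r1, r3, r4 → r1=0x35
body[2] mov  r2, r6 → r2=0x9c
body[3] add  r1, r2, #1 → r1=0x9d
body[4] mov  r0, r6 → r0=0x9c
body[5] add  r2, r5, #34 → r2=0x9b
body[6] add  r0, r1, r6 → r0=0x39
body[7] xor  r6, r3, r4 → r6=0xcd
epilogue: pop r1=0x28, sp=0xf0
r0 is caller-saved → body value

REG = 0x39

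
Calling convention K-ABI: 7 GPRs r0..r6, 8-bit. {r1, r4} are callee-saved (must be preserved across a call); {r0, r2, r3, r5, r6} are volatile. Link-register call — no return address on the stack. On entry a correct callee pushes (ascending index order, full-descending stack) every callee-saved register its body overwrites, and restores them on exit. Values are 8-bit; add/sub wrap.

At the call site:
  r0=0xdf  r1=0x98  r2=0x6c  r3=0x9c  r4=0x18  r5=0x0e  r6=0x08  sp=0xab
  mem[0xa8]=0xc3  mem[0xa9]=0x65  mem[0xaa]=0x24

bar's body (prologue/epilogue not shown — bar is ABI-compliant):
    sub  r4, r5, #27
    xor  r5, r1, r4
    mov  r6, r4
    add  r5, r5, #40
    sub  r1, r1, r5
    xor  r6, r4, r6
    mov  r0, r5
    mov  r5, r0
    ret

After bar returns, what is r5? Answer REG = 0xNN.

REG = 0x93

prologue: push r1 -> mem[0xaa]=0x98, sp=0xaa
prologue: push r4 -> mem[0xa9]=0x18, sp=0xa9
body[0] sub  r4, r5, #27 -> r4=0xf3
body[1] xor  r5, r1, r4 -> r5=0x6b
body[2] mov  r6, r4 -> r6=0xf3
body[3] add  r5, r5, #40 -> r5=0x93
body[4] sub  r1, r1, r5 -> r1=0x05
body[5] xor  r6, r4, r6 -> r6=0x00
body[6] mov  r0, r5 -> r0=0x93
body[7] mov  r5, r0 -> r5=0x93
epilogue: pop r4=0x18, sp=0xaa
epilogue: pop r1=0x98, sp=0xab
r5 is caller-saved -> body value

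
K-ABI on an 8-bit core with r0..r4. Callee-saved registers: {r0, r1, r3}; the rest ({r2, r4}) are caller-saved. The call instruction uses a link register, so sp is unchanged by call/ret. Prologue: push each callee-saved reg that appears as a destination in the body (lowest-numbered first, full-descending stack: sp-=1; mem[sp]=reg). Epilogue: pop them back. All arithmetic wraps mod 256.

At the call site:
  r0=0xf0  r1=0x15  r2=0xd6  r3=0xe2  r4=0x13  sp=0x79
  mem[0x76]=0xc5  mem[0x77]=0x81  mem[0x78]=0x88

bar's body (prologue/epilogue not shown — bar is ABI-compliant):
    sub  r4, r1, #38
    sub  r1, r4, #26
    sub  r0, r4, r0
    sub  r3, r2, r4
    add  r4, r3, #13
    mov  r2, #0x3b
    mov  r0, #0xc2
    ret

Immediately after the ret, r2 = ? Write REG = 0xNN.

prologue: push r0 -> mem[0x78]=0xf0, sp=0x78
prologue: push r1 -> mem[0x77]=0x15, sp=0x77
prologue: push r3 -> mem[0x76]=0xe2, sp=0x76
body[0] sub  r4, r1, #38 -> r4=0xef
body[1] sub  r1, r4, #26 -> r1=0xd5
body[2] sub  r0, r4, r0 -> r0=0xff
body[3] sub  r3, r2, r4 -> r3=0xe7
body[4] add  r4, r3, #13 -> r4=0xf4
body[5] mov  r2, #0x3b -> r2=0x3b
body[6] mov  r0, #0xc2 -> r0=0xc2
epilogue: pop r3=0xe2, sp=0x77
epilogue: pop r1=0x15, sp=0x78
epilogue: pop r0=0xf0, sp=0x79
r2 is caller-saved -> body value

REG = 0x3b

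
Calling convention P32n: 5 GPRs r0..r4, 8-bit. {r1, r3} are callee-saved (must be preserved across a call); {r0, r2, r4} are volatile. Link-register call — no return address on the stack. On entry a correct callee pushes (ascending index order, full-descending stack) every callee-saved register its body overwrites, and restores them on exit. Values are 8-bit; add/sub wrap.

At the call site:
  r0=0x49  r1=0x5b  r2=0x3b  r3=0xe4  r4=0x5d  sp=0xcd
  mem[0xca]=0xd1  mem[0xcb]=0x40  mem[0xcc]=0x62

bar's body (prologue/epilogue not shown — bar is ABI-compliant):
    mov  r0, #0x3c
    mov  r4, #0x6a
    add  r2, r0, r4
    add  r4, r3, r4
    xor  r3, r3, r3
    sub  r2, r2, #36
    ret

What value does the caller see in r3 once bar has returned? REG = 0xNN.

REG = 0xe4

prologue: push r3 → mem[0xcc]=0xe4, sp=0xcc
body[0] mov  r0, #0x3c → r0=0x3c
body[1] mov  r4, #0x6a → r4=0x6a
body[2] add  r2, r0, r4 → r2=0xa6
body[3] add  r4, r3, r4 → r4=0x4e
body[4] xor  r3, r3, r3 → r3=0x00
body[5] sub  r2, r2, #36 → r2=0x82
epilogue: pop r3=0xe4, sp=0xcd
r3 is callee-saved → restored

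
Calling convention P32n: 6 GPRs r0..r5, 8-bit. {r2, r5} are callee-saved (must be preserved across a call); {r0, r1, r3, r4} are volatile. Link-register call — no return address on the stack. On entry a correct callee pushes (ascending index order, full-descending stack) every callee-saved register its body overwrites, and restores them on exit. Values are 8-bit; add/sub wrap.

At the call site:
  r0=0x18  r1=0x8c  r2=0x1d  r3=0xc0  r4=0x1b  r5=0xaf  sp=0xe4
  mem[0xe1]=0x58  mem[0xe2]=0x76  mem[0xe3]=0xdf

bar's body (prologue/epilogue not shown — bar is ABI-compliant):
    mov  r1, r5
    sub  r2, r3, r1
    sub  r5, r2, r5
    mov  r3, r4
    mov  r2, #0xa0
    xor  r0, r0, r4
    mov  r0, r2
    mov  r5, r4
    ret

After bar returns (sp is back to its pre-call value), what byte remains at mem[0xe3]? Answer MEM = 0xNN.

prologue: push r2 → mem[0xe3]=0x1d, sp=0xe3
prologue: push r5 → mem[0xe2]=0xaf, sp=0xe2
body[0] mov  r1, r5 → r1=0xaf
body[1] sub  r2, r3, r1 → r2=0x11
body[2] sub  r5, r2, r5 → r5=0x62
body[3] mov  r3, r4 → r3=0x1b
body[4] mov  r2, #0xa0 → r2=0xa0
body[5] xor  r0, r0, r4 → r0=0x03
body[6] mov  r0, r2 → r0=0xa0
body[7] mov  r5, r4 → r5=0x1b
epilogue: pop r5=0xaf, sp=0xe3
epilogue: pop r2=0x1d, sp=0xe4
prologue pushed ['r2', 'r5'] at ['0xe3', '0xe2']

MEM = 0x1d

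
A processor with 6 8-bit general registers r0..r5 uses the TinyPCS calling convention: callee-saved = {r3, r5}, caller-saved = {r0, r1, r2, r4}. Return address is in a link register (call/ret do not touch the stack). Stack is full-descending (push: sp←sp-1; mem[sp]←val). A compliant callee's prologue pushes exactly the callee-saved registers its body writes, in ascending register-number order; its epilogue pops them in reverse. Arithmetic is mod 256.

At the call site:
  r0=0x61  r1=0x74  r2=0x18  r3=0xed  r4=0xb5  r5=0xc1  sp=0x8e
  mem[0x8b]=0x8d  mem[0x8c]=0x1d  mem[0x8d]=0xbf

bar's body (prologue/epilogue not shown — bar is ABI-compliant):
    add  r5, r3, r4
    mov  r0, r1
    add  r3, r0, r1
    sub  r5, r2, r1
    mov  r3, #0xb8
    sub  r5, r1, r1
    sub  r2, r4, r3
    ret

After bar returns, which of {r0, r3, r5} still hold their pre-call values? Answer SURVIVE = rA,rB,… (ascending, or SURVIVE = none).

SURVIVE = r3,r5

prologue: push r3 -> mem[0x8d]=0xed, sp=0x8d
prologue: push r5 -> mem[0x8c]=0xc1, sp=0x8c
body[0] add  r5, r3, r4 -> r5=0xa2
body[1] mov  r0, r1 -> r0=0x74
body[2] add  r3, r0, r1 -> r3=0xe8
body[3] sub  r5, r2, r1 -> r5=0xa4
body[4] mov  r3, #0xb8 -> r3=0xb8
body[5] sub  r5, r1, r1 -> r5=0x00
body[6] sub  r2, r4, r3 -> r2=0xfd
epilogue: pop r5=0xc1, sp=0x8d
epilogue: pop r3=0xed, sp=0x8e
r0: caller-saved, written=True
r3: callee-saved, written=True
r5: callee-saved, written=True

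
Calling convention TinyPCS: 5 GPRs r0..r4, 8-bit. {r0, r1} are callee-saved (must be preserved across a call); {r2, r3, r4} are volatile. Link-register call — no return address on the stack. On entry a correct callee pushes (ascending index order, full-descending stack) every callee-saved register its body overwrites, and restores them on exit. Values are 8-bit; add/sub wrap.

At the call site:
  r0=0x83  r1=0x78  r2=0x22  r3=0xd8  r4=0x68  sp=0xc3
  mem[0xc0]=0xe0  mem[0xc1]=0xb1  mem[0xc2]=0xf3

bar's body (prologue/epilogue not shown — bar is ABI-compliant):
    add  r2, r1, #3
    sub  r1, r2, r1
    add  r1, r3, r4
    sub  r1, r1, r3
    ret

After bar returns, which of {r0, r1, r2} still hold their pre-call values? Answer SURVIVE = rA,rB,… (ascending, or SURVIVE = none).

prologue: push r1 -> mem[0xc2]=0x78, sp=0xc2
body[0] add  r2, r1, #3 -> r2=0x7b
body[1] sub  r1, r2, r1 -> r1=0x03
body[2] add  r1, r3, r4 -> r1=0x40
body[3] sub  r1, r1, r3 -> r1=0x68
epilogue: pop r1=0x78, sp=0xc3
r0: callee-saved, written=False
r1: callee-saved, written=True
r2: caller-saved, written=True

SURVIVE = r0,r1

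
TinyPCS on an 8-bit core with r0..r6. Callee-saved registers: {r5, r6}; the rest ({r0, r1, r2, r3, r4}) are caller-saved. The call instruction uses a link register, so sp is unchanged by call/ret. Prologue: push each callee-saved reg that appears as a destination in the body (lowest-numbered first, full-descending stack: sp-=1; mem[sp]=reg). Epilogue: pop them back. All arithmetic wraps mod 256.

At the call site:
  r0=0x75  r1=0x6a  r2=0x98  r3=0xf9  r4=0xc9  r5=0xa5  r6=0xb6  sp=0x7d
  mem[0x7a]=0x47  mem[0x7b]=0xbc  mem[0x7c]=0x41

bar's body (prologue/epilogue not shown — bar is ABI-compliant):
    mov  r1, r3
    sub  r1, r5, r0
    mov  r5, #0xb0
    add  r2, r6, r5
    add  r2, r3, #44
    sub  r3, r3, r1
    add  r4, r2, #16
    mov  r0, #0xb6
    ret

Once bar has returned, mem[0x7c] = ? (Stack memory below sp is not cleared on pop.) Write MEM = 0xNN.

MEM = 0xa5

prologue: push r5 -> mem[0x7c]=0xa5, sp=0x7c
body[0] mov  r1, r3 -> r1=0xf9
body[1] sub  r1, r5, r0 -> r1=0x30
body[2] mov  r5, #0xb0 -> r5=0xb0
body[3] add  r2, r6, r5 -> r2=0x66
body[4] add  r2, r3, #44 -> r2=0x25
body[5] sub  r3, r3, r1 -> r3=0xc9
body[6] add  r4, r2, #16 -> r4=0x35
body[7] mov  r0, #0xb6 -> r0=0xb6
epilogue: pop r5=0xa5, sp=0x7d
prologue pushed ['r5'] at ['0x7c']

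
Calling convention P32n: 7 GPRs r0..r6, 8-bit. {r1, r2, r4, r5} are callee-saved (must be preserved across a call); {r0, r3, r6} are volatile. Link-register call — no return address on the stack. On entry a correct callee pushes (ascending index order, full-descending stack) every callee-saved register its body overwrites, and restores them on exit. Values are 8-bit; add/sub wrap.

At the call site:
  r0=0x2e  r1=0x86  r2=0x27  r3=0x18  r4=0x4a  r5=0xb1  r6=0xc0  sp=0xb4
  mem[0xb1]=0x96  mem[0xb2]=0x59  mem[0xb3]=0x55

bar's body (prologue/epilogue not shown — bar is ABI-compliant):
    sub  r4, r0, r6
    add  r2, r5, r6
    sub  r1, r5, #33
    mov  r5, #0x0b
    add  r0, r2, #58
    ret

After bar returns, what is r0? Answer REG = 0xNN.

prologue: push r1 → mem[0xb3]=0x86, sp=0xb3
prologue: push r2 → mem[0xb2]=0x27, sp=0xb2
prologue: push r4 → mem[0xb1]=0x4a, sp=0xb1
prologue: push r5 → mem[0xb0]=0xb1, sp=0xb0
body[0] sub  r4, r0, r6 → r4=0x6e
body[1] add  r2, r5, r6 → r2=0x71
body[2] sub  r1, r5, #33 → r1=0x90
body[3] mov  r5, #0x0b → r5=0x0b
body[4] add  r0, r2, #58 → r0=0xab
epilogue: pop r5=0xb1, sp=0xb1
epilogue: pop r4=0x4a, sp=0xb2
epilogue: pop r2=0x27, sp=0xb3
epilogue: pop r1=0x86, sp=0xb4
r0 is caller-saved → body value

REG = 0xab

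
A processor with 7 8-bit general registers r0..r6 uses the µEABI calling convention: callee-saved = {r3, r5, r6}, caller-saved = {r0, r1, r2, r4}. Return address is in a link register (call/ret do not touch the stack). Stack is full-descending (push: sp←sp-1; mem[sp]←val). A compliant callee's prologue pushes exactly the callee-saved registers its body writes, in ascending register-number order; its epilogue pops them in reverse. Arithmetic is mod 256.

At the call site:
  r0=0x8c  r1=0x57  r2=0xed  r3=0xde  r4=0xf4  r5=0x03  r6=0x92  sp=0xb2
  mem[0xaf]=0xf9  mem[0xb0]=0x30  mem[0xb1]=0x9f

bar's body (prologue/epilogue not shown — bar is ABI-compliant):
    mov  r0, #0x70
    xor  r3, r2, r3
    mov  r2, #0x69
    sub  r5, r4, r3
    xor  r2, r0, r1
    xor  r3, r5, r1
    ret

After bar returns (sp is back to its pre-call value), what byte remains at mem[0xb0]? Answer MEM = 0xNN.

prologue: push r3 -> mem[0xb1]=0xde, sp=0xb1
prologue: push r5 -> mem[0xb0]=0x03, sp=0xb0
body[0] mov  r0, #0x70 -> r0=0x70
body[1] xor  r3, r2, r3 -> r3=0x33
body[2] mov  r2, #0x69 -> r2=0x69
body[3] sub  r5, r4, r3 -> r5=0xc1
body[4] xor  r2, r0, r1 -> r2=0x27
body[5] xor  r3, r5, r1 -> r3=0x96
epilogue: pop r5=0x03, sp=0xb1
epilogue: pop r3=0xde, sp=0xb2
prologue pushed ['r3', 'r5'] at ['0xb1', '0xb0']

MEM = 0x03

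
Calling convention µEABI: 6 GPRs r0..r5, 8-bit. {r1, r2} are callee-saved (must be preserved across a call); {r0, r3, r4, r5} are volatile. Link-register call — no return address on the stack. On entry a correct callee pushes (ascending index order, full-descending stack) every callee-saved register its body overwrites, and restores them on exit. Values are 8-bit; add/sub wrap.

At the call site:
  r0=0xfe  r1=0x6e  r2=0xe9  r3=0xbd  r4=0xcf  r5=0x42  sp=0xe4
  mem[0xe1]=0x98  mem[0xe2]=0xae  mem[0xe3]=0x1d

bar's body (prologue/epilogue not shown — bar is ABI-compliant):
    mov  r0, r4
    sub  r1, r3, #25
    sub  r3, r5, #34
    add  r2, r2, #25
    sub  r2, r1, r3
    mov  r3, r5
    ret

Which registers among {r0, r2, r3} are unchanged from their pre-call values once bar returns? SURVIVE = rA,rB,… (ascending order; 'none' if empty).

prologue: push r1 → mem[0xe3]=0x6e, sp=0xe3
prologue: push r2 → mem[0xe2]=0xe9, sp=0xe2
body[0] mov  r0, r4 → r0=0xcf
body[1] sub  r1, r3, #25 → r1=0xa4
body[2] sub  r3, r5, #34 → r3=0x20
body[3] add  r2, r2, #25 → r2=0x02
body[4] sub  r2, r1, r3 → r2=0x84
body[5] mov  r3, r5 → r3=0x42
epilogue: pop r2=0xe9, sp=0xe3
epilogue: pop r1=0x6e, sp=0xe4
r0: caller-saved, written=True
r2: callee-saved, written=True
r3: caller-saved, written=True

SURVIVE = r2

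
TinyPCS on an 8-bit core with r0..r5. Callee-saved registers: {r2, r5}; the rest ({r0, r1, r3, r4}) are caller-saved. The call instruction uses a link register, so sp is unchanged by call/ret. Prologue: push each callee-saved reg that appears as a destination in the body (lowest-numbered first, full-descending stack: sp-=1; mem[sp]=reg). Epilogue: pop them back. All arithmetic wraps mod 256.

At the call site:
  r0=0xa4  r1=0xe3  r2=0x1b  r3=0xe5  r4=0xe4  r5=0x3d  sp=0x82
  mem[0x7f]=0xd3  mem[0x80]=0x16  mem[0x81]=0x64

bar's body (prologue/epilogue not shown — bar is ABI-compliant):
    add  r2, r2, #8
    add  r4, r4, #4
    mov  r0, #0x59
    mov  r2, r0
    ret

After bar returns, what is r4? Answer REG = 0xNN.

REG = 0xe8

prologue: push r2 → mem[0x81]=0x1b, sp=0x81
body[0] add  r2, r2, #8 → r2=0x23
body[1] add  r4, r4, #4 → r4=0xe8
body[2] mov  r0, #0x59 → r0=0x59
body[3] mov  r2, r0 → r2=0x59
epilogue: pop r2=0x1b, sp=0x82
r4 is caller-saved → body value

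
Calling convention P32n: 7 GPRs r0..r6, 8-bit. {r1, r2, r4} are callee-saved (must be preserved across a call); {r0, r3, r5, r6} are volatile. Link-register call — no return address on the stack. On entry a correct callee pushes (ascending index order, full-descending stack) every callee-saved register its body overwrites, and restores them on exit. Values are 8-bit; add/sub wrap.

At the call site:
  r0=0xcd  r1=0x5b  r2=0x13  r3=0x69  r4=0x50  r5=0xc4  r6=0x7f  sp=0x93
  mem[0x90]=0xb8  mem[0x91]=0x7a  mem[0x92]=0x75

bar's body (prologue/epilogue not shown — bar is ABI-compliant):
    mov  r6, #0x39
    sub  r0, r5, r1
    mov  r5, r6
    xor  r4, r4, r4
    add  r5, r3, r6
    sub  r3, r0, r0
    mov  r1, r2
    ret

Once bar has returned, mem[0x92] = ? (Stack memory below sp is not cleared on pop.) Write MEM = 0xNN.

MEM = 0x5b

prologue: push r1 → mem[0x92]=0x5b, sp=0x92
prologue: push r4 → mem[0x91]=0x50, sp=0x91
body[0] mov  r6, #0x39 → r6=0x39
body[1] sub  r0, r5, r1 → r0=0x69
body[2] mov  r5, r6 → r5=0x39
body[3] xor  r4, r4, r4 → r4=0x00
body[4] add  r5, r3, r6 → r5=0xa2
body[5] sub  r3, r0, r0 → r3=0x00
body[6] mov  r1, r2 → r1=0x13
epilogue: pop r4=0x50, sp=0x92
epilogue: pop r1=0x5b, sp=0x93
prologue pushed ['r1', 'r4'] at ['0x92', '0x91']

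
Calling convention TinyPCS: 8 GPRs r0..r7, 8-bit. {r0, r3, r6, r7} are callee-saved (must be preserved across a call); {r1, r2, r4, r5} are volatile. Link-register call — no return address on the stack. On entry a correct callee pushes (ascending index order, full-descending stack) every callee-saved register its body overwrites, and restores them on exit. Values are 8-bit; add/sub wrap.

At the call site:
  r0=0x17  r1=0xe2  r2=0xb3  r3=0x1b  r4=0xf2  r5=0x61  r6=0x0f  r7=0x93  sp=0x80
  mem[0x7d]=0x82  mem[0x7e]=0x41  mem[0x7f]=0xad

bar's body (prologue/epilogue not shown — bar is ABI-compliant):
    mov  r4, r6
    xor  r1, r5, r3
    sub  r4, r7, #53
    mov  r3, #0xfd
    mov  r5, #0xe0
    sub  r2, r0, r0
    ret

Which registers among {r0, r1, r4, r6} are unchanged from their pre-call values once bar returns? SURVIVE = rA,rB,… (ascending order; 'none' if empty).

prologue: push r3 -> mem[0x7f]=0x1b, sp=0x7f
body[0] mov  r4, r6 -> r4=0x0f
body[1] xor  r1, r5, r3 -> r1=0x7a
body[2] sub  r4, r7, #53 -> r4=0x5e
body[3] mov  r3, #0xfd -> r3=0xfd
body[4] mov  r5, #0xe0 -> r5=0xe0
body[5] sub  r2, r0, r0 -> r2=0x00
epilogue: pop r3=0x1b, sp=0x80
r0: callee-saved, written=False
r1: caller-saved, written=True
r4: caller-saved, written=True
r6: callee-saved, written=False

SURVIVE = r0,r6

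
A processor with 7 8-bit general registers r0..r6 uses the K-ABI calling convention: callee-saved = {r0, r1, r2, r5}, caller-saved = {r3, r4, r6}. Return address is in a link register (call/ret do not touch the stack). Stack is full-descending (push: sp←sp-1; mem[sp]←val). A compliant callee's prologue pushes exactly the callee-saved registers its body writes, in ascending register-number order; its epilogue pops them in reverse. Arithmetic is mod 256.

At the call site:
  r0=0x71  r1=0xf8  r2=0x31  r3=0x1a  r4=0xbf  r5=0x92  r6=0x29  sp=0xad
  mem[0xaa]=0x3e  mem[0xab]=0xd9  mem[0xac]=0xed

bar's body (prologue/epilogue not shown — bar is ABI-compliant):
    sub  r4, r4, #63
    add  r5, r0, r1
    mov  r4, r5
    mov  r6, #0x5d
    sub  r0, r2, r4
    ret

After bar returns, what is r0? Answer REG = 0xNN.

prologue: push r0 -> mem[0xac]=0x71, sp=0xac
prologue: push r5 -> mem[0xab]=0x92, sp=0xab
body[0] sub  r4, r4, #63 -> r4=0x80
body[1] add  r5, r0, r1 -> r5=0x69
body[2] mov  r4, r5 -> r4=0x69
body[3] mov  r6, #0x5d -> r6=0x5d
body[4] sub  r0, r2, r4 -> r0=0xc8
epilogue: pop r5=0x92, sp=0xac
epilogue: pop r0=0x71, sp=0xad
r0 is callee-saved -> restored

REG = 0x71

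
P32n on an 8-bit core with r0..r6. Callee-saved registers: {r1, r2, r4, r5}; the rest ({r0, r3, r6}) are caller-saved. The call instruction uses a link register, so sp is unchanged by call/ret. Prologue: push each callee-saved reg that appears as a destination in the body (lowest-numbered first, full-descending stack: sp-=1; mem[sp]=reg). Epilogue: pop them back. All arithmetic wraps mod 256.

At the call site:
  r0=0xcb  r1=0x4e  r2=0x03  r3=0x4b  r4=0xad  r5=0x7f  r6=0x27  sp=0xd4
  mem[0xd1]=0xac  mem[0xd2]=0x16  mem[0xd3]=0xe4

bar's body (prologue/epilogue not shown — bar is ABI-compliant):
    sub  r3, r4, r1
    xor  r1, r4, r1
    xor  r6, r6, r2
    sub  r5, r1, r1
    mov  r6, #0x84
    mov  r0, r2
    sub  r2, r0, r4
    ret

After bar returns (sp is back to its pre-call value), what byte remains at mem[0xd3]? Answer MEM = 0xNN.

MEM = 0x4e

prologue: push r1 → mem[0xd3]=0x4e, sp=0xd3
prologue: push r2 → mem[0xd2]=0x03, sp=0xd2
prologue: push r5 → mem[0xd1]=0x7f, sp=0xd1
body[0] sub  r3, r4, r1 → r3=0x5f
body[1] xor  r1, r4, r1 → r1=0xe3
body[2] xor  r6, r6, r2 → r6=0x24
body[3] sub  r5, r1, r1 → r5=0x00
body[4] mov  r6, #0x84 → r6=0x84
body[5] mov  r0, r2 → r0=0x03
body[6] sub  r2, r0, r4 → r2=0x56
epilogue: pop r5=0x7f, sp=0xd2
epilogue: pop r2=0x03, sp=0xd3
epilogue: pop r1=0x4e, sp=0xd4
prologue pushed ['r1', 'r2', 'r5'] at ['0xd3', '0xd2', '0xd1']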